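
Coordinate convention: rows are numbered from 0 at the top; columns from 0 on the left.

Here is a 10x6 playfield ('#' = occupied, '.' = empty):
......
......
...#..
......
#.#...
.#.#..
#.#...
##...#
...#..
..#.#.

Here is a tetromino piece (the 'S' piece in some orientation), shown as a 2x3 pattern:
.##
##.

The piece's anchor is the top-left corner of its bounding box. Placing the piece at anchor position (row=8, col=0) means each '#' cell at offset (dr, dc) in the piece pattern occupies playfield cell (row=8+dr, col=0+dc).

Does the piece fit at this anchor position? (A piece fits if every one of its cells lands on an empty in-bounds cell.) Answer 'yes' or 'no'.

Check each piece cell at anchor (8, 0):
  offset (0,1) -> (8,1): empty -> OK
  offset (0,2) -> (8,2): empty -> OK
  offset (1,0) -> (9,0): empty -> OK
  offset (1,1) -> (9,1): empty -> OK
All cells valid: yes

Answer: yes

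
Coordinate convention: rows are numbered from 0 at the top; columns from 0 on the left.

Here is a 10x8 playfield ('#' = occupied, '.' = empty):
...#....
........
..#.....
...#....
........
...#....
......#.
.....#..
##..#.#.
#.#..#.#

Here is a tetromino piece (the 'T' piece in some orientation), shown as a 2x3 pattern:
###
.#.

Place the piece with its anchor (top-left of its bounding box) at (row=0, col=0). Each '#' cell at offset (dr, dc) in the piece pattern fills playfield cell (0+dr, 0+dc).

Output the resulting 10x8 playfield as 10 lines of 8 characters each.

Fill (0+0,0+0) = (0,0)
Fill (0+0,0+1) = (0,1)
Fill (0+0,0+2) = (0,2)
Fill (0+1,0+1) = (1,1)

Answer: ####....
.#......
..#.....
...#....
........
...#....
......#.
.....#..
##..#.#.
#.#..#.#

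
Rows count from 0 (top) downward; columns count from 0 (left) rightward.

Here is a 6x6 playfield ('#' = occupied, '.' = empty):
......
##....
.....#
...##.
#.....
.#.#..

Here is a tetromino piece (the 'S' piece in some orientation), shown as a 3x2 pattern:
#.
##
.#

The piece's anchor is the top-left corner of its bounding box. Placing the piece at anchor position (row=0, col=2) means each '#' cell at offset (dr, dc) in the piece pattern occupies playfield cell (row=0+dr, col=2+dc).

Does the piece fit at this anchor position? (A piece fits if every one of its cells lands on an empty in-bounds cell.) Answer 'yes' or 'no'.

Check each piece cell at anchor (0, 2):
  offset (0,0) -> (0,2): empty -> OK
  offset (1,0) -> (1,2): empty -> OK
  offset (1,1) -> (1,3): empty -> OK
  offset (2,1) -> (2,3): empty -> OK
All cells valid: yes

Answer: yes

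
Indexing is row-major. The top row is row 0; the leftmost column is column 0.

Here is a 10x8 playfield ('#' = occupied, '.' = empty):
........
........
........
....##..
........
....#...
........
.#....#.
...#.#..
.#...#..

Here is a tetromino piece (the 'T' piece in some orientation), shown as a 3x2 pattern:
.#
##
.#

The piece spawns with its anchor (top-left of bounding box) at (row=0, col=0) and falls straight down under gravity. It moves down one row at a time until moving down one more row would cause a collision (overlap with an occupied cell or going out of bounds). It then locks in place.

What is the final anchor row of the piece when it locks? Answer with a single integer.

Spawn at (row=0, col=0). Try each row:
  row 0: fits
  row 1: fits
  row 2: fits
  row 3: fits
  row 4: fits
  row 5: blocked -> lock at row 4

Answer: 4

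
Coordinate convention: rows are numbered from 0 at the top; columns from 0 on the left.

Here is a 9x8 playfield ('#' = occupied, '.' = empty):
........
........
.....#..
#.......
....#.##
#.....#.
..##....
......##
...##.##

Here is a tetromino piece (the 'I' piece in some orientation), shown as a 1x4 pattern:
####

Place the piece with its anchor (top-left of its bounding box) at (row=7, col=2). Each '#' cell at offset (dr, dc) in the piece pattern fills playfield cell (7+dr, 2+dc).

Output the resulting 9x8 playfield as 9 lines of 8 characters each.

Fill (7+0,2+0) = (7,2)
Fill (7+0,2+1) = (7,3)
Fill (7+0,2+2) = (7,4)
Fill (7+0,2+3) = (7,5)

Answer: ........
........
.....#..
#.......
....#.##
#.....#.
..##....
..######
...##.##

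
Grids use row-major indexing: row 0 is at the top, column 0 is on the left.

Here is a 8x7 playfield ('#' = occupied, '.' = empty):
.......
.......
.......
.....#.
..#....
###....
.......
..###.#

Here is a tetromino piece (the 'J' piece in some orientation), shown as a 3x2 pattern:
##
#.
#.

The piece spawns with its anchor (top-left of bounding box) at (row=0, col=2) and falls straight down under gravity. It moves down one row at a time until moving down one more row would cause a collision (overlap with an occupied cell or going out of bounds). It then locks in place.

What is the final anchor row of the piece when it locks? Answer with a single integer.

Answer: 1

Derivation:
Spawn at (row=0, col=2). Try each row:
  row 0: fits
  row 1: fits
  row 2: blocked -> lock at row 1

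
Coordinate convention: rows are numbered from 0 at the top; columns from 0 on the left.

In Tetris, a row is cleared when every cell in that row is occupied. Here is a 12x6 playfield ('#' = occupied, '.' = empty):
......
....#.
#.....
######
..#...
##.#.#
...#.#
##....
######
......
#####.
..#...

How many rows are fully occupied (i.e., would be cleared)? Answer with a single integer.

Answer: 2

Derivation:
Check each row:
  row 0: 6 empty cells -> not full
  row 1: 5 empty cells -> not full
  row 2: 5 empty cells -> not full
  row 3: 0 empty cells -> FULL (clear)
  row 4: 5 empty cells -> not full
  row 5: 2 empty cells -> not full
  row 6: 4 empty cells -> not full
  row 7: 4 empty cells -> not full
  row 8: 0 empty cells -> FULL (clear)
  row 9: 6 empty cells -> not full
  row 10: 1 empty cell -> not full
  row 11: 5 empty cells -> not full
Total rows cleared: 2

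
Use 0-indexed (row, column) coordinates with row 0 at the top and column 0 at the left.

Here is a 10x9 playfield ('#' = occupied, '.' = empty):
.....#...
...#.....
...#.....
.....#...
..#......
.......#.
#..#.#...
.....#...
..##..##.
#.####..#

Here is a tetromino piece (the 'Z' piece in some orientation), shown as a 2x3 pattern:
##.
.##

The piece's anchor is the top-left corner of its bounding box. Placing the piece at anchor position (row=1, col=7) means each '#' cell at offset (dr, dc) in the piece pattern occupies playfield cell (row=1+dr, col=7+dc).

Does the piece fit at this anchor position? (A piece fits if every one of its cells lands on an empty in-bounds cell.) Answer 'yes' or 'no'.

Answer: no

Derivation:
Check each piece cell at anchor (1, 7):
  offset (0,0) -> (1,7): empty -> OK
  offset (0,1) -> (1,8): empty -> OK
  offset (1,1) -> (2,8): empty -> OK
  offset (1,2) -> (2,9): out of bounds -> FAIL
All cells valid: no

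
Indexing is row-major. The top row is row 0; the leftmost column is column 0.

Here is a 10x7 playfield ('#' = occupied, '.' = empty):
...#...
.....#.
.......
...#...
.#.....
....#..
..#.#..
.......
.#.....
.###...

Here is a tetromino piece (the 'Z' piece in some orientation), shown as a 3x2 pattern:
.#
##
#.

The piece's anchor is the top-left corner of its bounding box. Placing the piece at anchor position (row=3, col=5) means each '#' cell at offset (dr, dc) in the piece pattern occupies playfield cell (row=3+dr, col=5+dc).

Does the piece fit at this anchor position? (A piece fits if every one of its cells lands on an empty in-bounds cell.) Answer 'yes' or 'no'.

Answer: yes

Derivation:
Check each piece cell at anchor (3, 5):
  offset (0,1) -> (3,6): empty -> OK
  offset (1,0) -> (4,5): empty -> OK
  offset (1,1) -> (4,6): empty -> OK
  offset (2,0) -> (5,5): empty -> OK
All cells valid: yes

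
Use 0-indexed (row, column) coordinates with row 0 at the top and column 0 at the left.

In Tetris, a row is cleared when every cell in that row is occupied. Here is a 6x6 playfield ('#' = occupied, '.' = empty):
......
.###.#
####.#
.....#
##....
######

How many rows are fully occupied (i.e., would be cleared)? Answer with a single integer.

Answer: 1

Derivation:
Check each row:
  row 0: 6 empty cells -> not full
  row 1: 2 empty cells -> not full
  row 2: 1 empty cell -> not full
  row 3: 5 empty cells -> not full
  row 4: 4 empty cells -> not full
  row 5: 0 empty cells -> FULL (clear)
Total rows cleared: 1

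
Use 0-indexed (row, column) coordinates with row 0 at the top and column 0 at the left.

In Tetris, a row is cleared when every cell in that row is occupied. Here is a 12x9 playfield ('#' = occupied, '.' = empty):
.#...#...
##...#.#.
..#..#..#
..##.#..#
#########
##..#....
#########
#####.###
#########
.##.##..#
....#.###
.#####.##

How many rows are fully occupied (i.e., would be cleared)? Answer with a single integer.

Answer: 3

Derivation:
Check each row:
  row 0: 7 empty cells -> not full
  row 1: 5 empty cells -> not full
  row 2: 6 empty cells -> not full
  row 3: 5 empty cells -> not full
  row 4: 0 empty cells -> FULL (clear)
  row 5: 6 empty cells -> not full
  row 6: 0 empty cells -> FULL (clear)
  row 7: 1 empty cell -> not full
  row 8: 0 empty cells -> FULL (clear)
  row 9: 4 empty cells -> not full
  row 10: 5 empty cells -> not full
  row 11: 2 empty cells -> not full
Total rows cleared: 3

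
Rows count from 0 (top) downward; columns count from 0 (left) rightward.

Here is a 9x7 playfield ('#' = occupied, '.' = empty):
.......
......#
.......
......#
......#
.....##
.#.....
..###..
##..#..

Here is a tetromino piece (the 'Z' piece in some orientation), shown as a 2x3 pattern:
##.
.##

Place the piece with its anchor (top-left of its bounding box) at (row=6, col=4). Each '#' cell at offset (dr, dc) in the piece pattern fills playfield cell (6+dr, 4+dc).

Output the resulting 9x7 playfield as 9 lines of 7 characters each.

Answer: .......
......#
.......
......#
......#
.....##
.#..##.
..#####
##..#..

Derivation:
Fill (6+0,4+0) = (6,4)
Fill (6+0,4+1) = (6,5)
Fill (6+1,4+1) = (7,5)
Fill (6+1,4+2) = (7,6)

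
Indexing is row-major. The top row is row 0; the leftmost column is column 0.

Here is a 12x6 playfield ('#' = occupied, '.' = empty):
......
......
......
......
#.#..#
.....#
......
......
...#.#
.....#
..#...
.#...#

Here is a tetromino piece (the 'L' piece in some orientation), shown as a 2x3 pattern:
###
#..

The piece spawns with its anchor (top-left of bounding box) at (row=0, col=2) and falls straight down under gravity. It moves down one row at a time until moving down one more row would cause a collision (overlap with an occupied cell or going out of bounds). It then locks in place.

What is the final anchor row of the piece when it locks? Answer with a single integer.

Answer: 2

Derivation:
Spawn at (row=0, col=2). Try each row:
  row 0: fits
  row 1: fits
  row 2: fits
  row 3: blocked -> lock at row 2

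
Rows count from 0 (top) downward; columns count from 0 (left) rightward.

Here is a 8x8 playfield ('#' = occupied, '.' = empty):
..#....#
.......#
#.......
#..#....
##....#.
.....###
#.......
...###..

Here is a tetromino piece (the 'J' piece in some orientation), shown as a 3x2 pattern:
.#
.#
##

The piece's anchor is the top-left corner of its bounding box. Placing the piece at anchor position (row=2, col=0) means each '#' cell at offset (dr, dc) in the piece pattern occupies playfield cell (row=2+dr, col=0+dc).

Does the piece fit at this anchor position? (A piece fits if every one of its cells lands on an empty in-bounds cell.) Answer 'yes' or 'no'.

Check each piece cell at anchor (2, 0):
  offset (0,1) -> (2,1): empty -> OK
  offset (1,1) -> (3,1): empty -> OK
  offset (2,0) -> (4,0): occupied ('#') -> FAIL
  offset (2,1) -> (4,1): occupied ('#') -> FAIL
All cells valid: no

Answer: no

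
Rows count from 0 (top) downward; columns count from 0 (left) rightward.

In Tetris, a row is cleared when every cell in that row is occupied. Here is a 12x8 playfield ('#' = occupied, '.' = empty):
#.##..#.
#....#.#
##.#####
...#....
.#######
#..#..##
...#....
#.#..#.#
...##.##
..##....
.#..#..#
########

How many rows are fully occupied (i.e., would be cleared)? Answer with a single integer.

Check each row:
  row 0: 4 empty cells -> not full
  row 1: 5 empty cells -> not full
  row 2: 1 empty cell -> not full
  row 3: 7 empty cells -> not full
  row 4: 1 empty cell -> not full
  row 5: 4 empty cells -> not full
  row 6: 7 empty cells -> not full
  row 7: 4 empty cells -> not full
  row 8: 4 empty cells -> not full
  row 9: 6 empty cells -> not full
  row 10: 5 empty cells -> not full
  row 11: 0 empty cells -> FULL (clear)
Total rows cleared: 1

Answer: 1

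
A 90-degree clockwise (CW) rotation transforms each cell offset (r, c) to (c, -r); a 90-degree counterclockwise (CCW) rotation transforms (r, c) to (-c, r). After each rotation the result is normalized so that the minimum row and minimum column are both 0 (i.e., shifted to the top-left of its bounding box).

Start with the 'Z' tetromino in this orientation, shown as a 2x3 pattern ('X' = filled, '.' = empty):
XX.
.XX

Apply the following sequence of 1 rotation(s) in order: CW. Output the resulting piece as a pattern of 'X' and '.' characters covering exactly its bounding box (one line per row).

Answer: .X
XX
X.

Derivation:
Start:
XX.
.XX
After rotation 1 (CW):
.X
XX
X.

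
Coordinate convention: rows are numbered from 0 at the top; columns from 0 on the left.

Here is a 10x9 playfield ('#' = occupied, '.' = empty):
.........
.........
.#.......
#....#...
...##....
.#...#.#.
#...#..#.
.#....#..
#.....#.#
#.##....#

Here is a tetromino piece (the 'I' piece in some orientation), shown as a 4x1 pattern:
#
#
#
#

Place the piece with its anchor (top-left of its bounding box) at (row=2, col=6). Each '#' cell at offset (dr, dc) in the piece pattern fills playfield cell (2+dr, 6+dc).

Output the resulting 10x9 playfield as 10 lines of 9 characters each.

Fill (2+0,6+0) = (2,6)
Fill (2+1,6+0) = (3,6)
Fill (2+2,6+0) = (4,6)
Fill (2+3,6+0) = (5,6)

Answer: .........
.........
.#....#..
#....##..
...##.#..
.#...###.
#...#..#.
.#....#..
#.....#.#
#.##....#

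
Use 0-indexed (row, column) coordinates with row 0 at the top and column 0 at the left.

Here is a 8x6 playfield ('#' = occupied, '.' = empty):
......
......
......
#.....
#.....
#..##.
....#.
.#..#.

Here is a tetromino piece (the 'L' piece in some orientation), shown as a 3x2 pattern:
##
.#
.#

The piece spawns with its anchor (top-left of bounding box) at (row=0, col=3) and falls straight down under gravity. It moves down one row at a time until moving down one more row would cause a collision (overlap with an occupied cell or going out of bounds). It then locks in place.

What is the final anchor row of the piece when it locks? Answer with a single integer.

Answer: 2

Derivation:
Spawn at (row=0, col=3). Try each row:
  row 0: fits
  row 1: fits
  row 2: fits
  row 3: blocked -> lock at row 2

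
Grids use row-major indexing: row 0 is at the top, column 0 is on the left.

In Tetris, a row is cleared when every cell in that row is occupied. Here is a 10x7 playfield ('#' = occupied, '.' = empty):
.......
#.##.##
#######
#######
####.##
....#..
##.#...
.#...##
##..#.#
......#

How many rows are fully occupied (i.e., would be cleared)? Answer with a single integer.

Answer: 2

Derivation:
Check each row:
  row 0: 7 empty cells -> not full
  row 1: 2 empty cells -> not full
  row 2: 0 empty cells -> FULL (clear)
  row 3: 0 empty cells -> FULL (clear)
  row 4: 1 empty cell -> not full
  row 5: 6 empty cells -> not full
  row 6: 4 empty cells -> not full
  row 7: 4 empty cells -> not full
  row 8: 3 empty cells -> not full
  row 9: 6 empty cells -> not full
Total rows cleared: 2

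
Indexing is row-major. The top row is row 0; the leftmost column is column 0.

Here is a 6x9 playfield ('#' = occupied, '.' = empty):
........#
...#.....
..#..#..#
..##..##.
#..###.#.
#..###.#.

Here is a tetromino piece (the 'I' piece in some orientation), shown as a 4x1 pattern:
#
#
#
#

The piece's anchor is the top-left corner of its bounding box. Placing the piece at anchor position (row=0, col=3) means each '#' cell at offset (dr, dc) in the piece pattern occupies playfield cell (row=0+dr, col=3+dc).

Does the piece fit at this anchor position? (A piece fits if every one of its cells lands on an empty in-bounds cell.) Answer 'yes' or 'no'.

Answer: no

Derivation:
Check each piece cell at anchor (0, 3):
  offset (0,0) -> (0,3): empty -> OK
  offset (1,0) -> (1,3): occupied ('#') -> FAIL
  offset (2,0) -> (2,3): empty -> OK
  offset (3,0) -> (3,3): occupied ('#') -> FAIL
All cells valid: no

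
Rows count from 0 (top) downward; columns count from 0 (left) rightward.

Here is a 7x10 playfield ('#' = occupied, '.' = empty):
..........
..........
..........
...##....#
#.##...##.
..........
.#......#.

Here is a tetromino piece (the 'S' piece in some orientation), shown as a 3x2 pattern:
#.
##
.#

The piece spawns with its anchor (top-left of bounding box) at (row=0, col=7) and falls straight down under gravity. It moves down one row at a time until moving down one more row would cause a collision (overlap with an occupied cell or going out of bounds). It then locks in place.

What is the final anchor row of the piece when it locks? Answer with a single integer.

Answer: 1

Derivation:
Spawn at (row=0, col=7). Try each row:
  row 0: fits
  row 1: fits
  row 2: blocked -> lock at row 1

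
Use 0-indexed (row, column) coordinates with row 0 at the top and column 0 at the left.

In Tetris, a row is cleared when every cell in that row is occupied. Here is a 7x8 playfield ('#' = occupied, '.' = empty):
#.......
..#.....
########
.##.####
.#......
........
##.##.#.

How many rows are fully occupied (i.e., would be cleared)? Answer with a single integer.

Answer: 1

Derivation:
Check each row:
  row 0: 7 empty cells -> not full
  row 1: 7 empty cells -> not full
  row 2: 0 empty cells -> FULL (clear)
  row 3: 2 empty cells -> not full
  row 4: 7 empty cells -> not full
  row 5: 8 empty cells -> not full
  row 6: 3 empty cells -> not full
Total rows cleared: 1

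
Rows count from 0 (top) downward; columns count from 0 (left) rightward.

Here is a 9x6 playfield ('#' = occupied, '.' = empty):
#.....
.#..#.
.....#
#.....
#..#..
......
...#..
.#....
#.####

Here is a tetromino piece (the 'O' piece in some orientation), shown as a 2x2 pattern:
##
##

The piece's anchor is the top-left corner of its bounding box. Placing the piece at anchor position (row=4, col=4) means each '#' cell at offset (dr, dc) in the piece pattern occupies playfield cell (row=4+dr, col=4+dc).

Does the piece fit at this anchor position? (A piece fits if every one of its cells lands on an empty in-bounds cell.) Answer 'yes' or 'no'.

Check each piece cell at anchor (4, 4):
  offset (0,0) -> (4,4): empty -> OK
  offset (0,1) -> (4,5): empty -> OK
  offset (1,0) -> (5,4): empty -> OK
  offset (1,1) -> (5,5): empty -> OK
All cells valid: yes

Answer: yes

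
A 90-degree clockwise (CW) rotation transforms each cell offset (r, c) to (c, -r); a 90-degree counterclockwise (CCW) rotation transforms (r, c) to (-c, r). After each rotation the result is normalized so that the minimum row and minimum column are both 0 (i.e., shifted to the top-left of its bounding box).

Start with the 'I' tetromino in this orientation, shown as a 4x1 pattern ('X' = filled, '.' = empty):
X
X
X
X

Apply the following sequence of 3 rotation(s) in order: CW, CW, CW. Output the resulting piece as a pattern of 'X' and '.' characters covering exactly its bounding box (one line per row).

Answer: XXXX

Derivation:
Start:
X
X
X
X
After rotation 1 (CW):
XXXX
After rotation 2 (CW):
X
X
X
X
After rotation 3 (CW):
XXXX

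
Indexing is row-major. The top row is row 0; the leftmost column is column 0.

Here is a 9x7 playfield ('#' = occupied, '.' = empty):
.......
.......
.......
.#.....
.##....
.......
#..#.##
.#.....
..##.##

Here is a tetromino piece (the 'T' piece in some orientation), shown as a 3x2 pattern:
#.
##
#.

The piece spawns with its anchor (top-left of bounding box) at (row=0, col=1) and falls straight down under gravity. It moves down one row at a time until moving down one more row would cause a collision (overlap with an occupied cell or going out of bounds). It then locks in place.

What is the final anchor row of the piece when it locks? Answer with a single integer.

Spawn at (row=0, col=1). Try each row:
  row 0: fits
  row 1: blocked -> lock at row 0

Answer: 0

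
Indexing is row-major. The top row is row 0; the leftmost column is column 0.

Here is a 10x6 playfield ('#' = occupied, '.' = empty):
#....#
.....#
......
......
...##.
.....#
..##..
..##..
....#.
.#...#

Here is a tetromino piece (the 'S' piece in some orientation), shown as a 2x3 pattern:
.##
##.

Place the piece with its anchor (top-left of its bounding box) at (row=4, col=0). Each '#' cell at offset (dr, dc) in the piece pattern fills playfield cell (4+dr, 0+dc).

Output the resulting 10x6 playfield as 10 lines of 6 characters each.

Answer: #....#
.....#
......
......
.####.
##...#
..##..
..##..
....#.
.#...#

Derivation:
Fill (4+0,0+1) = (4,1)
Fill (4+0,0+2) = (4,2)
Fill (4+1,0+0) = (5,0)
Fill (4+1,0+1) = (5,1)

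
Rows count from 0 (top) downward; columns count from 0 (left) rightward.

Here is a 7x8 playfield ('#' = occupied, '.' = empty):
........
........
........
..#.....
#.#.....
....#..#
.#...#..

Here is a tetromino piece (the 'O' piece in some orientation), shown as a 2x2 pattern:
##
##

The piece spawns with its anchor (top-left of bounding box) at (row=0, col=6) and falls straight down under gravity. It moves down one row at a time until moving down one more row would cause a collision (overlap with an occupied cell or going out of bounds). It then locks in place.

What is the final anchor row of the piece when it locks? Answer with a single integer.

Spawn at (row=0, col=6). Try each row:
  row 0: fits
  row 1: fits
  row 2: fits
  row 3: fits
  row 4: blocked -> lock at row 3

Answer: 3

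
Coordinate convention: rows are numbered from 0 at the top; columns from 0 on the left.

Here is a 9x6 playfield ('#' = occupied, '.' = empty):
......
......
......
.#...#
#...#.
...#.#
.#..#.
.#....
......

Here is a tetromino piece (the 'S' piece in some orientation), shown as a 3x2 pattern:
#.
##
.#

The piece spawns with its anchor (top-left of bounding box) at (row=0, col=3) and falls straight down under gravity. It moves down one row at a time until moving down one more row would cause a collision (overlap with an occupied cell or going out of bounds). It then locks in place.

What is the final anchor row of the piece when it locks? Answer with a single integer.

Spawn at (row=0, col=3). Try each row:
  row 0: fits
  row 1: fits
  row 2: blocked -> lock at row 1

Answer: 1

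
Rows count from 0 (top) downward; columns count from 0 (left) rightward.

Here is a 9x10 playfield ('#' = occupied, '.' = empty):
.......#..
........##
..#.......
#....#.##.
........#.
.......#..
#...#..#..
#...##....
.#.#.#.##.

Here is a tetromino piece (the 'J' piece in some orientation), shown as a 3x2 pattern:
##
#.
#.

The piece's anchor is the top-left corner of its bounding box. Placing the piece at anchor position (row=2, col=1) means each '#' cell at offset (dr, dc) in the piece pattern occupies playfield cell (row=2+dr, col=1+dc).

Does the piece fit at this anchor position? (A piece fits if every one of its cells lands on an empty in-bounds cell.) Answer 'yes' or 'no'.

Check each piece cell at anchor (2, 1):
  offset (0,0) -> (2,1): empty -> OK
  offset (0,1) -> (2,2): occupied ('#') -> FAIL
  offset (1,0) -> (3,1): empty -> OK
  offset (2,0) -> (4,1): empty -> OK
All cells valid: no

Answer: no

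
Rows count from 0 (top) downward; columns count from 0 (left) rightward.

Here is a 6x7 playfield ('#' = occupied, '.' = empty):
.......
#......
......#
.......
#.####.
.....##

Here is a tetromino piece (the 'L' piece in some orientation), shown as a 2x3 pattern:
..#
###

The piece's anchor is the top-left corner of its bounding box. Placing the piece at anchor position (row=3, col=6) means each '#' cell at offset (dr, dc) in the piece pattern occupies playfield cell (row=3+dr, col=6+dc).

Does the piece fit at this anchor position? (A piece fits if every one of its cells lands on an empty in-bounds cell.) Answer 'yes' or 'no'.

Answer: no

Derivation:
Check each piece cell at anchor (3, 6):
  offset (0,2) -> (3,8): out of bounds -> FAIL
  offset (1,0) -> (4,6): empty -> OK
  offset (1,1) -> (4,7): out of bounds -> FAIL
  offset (1,2) -> (4,8): out of bounds -> FAIL
All cells valid: no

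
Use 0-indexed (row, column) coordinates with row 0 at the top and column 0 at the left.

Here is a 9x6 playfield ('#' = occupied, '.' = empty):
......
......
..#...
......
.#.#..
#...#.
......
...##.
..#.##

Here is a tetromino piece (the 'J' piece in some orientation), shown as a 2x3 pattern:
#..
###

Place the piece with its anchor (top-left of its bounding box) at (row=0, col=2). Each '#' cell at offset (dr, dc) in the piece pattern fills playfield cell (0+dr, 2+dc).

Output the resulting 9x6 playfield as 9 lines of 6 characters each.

Fill (0+0,2+0) = (0,2)
Fill (0+1,2+0) = (1,2)
Fill (0+1,2+1) = (1,3)
Fill (0+1,2+2) = (1,4)

Answer: ..#...
..###.
..#...
......
.#.#..
#...#.
......
...##.
..#.##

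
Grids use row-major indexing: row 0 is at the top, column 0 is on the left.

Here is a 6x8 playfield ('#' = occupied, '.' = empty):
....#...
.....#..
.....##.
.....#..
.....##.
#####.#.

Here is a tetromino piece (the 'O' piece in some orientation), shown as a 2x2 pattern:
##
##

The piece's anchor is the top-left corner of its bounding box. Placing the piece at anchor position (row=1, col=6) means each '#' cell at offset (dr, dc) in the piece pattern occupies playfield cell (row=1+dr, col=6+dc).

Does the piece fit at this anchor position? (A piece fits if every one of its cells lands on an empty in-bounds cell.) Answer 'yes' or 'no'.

Check each piece cell at anchor (1, 6):
  offset (0,0) -> (1,6): empty -> OK
  offset (0,1) -> (1,7): empty -> OK
  offset (1,0) -> (2,6): occupied ('#') -> FAIL
  offset (1,1) -> (2,7): empty -> OK
All cells valid: no

Answer: no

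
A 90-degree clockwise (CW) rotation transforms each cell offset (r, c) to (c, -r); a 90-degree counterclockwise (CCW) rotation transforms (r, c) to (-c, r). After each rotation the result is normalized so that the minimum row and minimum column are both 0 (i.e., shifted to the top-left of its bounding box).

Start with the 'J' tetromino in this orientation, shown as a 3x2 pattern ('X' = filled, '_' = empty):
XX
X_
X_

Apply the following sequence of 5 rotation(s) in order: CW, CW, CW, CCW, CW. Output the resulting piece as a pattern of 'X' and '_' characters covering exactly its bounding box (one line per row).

Start:
XX
X_
X_
After rotation 1 (CW):
XXX
__X
After rotation 2 (CW):
_X
_X
XX
After rotation 3 (CW):
X__
XXX
After rotation 4 (CCW):
_X
_X
XX
After rotation 5 (CW):
X__
XXX

Answer: X__
XXX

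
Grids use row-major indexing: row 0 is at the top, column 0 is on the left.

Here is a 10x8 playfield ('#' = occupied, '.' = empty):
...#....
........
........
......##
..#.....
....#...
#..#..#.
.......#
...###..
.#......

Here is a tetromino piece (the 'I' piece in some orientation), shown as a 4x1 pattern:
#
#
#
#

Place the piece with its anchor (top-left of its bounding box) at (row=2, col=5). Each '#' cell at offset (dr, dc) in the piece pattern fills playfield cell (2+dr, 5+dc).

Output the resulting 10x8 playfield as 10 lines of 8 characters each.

Fill (2+0,5+0) = (2,5)
Fill (2+1,5+0) = (3,5)
Fill (2+2,5+0) = (4,5)
Fill (2+3,5+0) = (5,5)

Answer: ...#....
........
.....#..
.....###
..#..#..
....##..
#..#..#.
.......#
...###..
.#......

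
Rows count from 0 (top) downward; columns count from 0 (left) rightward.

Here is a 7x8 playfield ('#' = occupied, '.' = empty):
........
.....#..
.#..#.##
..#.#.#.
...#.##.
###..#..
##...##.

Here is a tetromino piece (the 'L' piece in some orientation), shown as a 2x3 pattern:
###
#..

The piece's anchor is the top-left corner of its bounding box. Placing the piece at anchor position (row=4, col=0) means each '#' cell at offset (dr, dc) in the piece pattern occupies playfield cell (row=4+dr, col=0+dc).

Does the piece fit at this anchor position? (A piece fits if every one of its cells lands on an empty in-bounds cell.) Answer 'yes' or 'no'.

Check each piece cell at anchor (4, 0):
  offset (0,0) -> (4,0): empty -> OK
  offset (0,1) -> (4,1): empty -> OK
  offset (0,2) -> (4,2): empty -> OK
  offset (1,0) -> (5,0): occupied ('#') -> FAIL
All cells valid: no

Answer: no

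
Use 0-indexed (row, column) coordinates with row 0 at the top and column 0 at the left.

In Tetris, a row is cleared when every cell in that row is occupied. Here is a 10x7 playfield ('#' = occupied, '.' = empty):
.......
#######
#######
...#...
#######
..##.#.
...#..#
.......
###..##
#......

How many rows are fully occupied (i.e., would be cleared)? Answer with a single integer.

Check each row:
  row 0: 7 empty cells -> not full
  row 1: 0 empty cells -> FULL (clear)
  row 2: 0 empty cells -> FULL (clear)
  row 3: 6 empty cells -> not full
  row 4: 0 empty cells -> FULL (clear)
  row 5: 4 empty cells -> not full
  row 6: 5 empty cells -> not full
  row 7: 7 empty cells -> not full
  row 8: 2 empty cells -> not full
  row 9: 6 empty cells -> not full
Total rows cleared: 3

Answer: 3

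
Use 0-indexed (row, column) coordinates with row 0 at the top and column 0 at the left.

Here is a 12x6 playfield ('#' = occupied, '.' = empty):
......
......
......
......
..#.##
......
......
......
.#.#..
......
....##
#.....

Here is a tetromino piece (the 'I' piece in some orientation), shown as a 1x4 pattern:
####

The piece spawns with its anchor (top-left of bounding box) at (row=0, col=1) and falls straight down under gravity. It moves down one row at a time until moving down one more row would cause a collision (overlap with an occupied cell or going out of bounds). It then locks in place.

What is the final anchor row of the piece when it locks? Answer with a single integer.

Spawn at (row=0, col=1). Try each row:
  row 0: fits
  row 1: fits
  row 2: fits
  row 3: fits
  row 4: blocked -> lock at row 3

Answer: 3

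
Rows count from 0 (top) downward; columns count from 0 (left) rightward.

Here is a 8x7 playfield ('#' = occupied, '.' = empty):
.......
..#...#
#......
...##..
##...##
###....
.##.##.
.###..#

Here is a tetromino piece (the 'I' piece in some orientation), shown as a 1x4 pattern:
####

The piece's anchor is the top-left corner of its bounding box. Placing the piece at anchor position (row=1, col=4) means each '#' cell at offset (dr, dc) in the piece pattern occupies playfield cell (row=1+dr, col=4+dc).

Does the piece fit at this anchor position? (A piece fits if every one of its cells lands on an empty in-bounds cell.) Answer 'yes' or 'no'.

Answer: no

Derivation:
Check each piece cell at anchor (1, 4):
  offset (0,0) -> (1,4): empty -> OK
  offset (0,1) -> (1,5): empty -> OK
  offset (0,2) -> (1,6): occupied ('#') -> FAIL
  offset (0,3) -> (1,7): out of bounds -> FAIL
All cells valid: no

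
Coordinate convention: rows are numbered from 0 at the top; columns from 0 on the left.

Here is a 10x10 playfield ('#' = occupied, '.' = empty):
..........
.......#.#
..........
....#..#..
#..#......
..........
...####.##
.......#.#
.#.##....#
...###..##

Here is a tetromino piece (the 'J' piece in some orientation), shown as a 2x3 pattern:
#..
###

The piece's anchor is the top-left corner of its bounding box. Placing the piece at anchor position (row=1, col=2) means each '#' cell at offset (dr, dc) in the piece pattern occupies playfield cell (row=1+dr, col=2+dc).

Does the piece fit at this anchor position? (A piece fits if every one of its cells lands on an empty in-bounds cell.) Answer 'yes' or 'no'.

Answer: yes

Derivation:
Check each piece cell at anchor (1, 2):
  offset (0,0) -> (1,2): empty -> OK
  offset (1,0) -> (2,2): empty -> OK
  offset (1,1) -> (2,3): empty -> OK
  offset (1,2) -> (2,4): empty -> OK
All cells valid: yes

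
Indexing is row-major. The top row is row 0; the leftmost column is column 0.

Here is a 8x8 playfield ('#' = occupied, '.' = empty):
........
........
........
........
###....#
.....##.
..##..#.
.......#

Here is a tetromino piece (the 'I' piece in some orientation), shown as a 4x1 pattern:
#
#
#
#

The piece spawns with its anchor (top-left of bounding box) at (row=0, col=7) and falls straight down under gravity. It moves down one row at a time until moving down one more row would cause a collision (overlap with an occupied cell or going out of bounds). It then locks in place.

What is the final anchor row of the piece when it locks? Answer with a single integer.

Spawn at (row=0, col=7). Try each row:
  row 0: fits
  row 1: blocked -> lock at row 0

Answer: 0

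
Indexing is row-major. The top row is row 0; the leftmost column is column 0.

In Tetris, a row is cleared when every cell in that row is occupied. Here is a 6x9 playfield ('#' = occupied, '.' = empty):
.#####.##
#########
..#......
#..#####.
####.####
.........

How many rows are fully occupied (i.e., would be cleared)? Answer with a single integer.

Answer: 1

Derivation:
Check each row:
  row 0: 2 empty cells -> not full
  row 1: 0 empty cells -> FULL (clear)
  row 2: 8 empty cells -> not full
  row 3: 3 empty cells -> not full
  row 4: 1 empty cell -> not full
  row 5: 9 empty cells -> not full
Total rows cleared: 1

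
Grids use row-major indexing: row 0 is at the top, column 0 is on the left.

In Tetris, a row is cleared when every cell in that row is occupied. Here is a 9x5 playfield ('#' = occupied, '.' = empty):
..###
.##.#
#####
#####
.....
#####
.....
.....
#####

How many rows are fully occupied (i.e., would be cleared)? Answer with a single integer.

Answer: 4

Derivation:
Check each row:
  row 0: 2 empty cells -> not full
  row 1: 2 empty cells -> not full
  row 2: 0 empty cells -> FULL (clear)
  row 3: 0 empty cells -> FULL (clear)
  row 4: 5 empty cells -> not full
  row 5: 0 empty cells -> FULL (clear)
  row 6: 5 empty cells -> not full
  row 7: 5 empty cells -> not full
  row 8: 0 empty cells -> FULL (clear)
Total rows cleared: 4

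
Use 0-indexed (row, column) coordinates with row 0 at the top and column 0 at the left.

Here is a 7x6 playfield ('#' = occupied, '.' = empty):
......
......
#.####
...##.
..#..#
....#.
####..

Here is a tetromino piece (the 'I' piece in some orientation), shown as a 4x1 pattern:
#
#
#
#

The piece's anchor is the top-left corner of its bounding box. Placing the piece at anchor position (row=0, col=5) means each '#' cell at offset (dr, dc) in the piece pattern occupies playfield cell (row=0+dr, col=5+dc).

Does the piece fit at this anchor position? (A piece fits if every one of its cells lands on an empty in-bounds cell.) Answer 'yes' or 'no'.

Answer: no

Derivation:
Check each piece cell at anchor (0, 5):
  offset (0,0) -> (0,5): empty -> OK
  offset (1,0) -> (1,5): empty -> OK
  offset (2,0) -> (2,5): occupied ('#') -> FAIL
  offset (3,0) -> (3,5): empty -> OK
All cells valid: no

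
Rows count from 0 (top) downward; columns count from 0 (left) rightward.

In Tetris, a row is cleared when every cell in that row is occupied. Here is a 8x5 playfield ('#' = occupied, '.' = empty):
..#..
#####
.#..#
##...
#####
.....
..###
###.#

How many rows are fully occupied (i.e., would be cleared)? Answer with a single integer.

Answer: 2

Derivation:
Check each row:
  row 0: 4 empty cells -> not full
  row 1: 0 empty cells -> FULL (clear)
  row 2: 3 empty cells -> not full
  row 3: 3 empty cells -> not full
  row 4: 0 empty cells -> FULL (clear)
  row 5: 5 empty cells -> not full
  row 6: 2 empty cells -> not full
  row 7: 1 empty cell -> not full
Total rows cleared: 2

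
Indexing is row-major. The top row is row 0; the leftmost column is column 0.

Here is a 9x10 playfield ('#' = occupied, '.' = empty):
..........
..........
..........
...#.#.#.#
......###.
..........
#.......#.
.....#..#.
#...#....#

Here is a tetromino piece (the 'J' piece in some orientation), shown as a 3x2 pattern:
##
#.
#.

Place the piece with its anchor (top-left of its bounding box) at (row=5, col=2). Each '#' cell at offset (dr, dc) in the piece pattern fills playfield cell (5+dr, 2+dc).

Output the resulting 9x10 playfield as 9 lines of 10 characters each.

Answer: ..........
..........
..........
...#.#.#.#
......###.
..##......
#.#.....#.
..#..#..#.
#...#....#

Derivation:
Fill (5+0,2+0) = (5,2)
Fill (5+0,2+1) = (5,3)
Fill (5+1,2+0) = (6,2)
Fill (5+2,2+0) = (7,2)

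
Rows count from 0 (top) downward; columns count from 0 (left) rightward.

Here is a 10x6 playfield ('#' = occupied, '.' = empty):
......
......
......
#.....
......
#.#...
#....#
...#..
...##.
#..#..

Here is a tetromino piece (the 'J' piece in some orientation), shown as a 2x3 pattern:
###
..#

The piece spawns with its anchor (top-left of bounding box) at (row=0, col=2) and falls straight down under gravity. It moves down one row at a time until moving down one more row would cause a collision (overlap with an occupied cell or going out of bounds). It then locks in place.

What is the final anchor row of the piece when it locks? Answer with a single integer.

Spawn at (row=0, col=2). Try each row:
  row 0: fits
  row 1: fits
  row 2: fits
  row 3: fits
  row 4: fits
  row 5: blocked -> lock at row 4

Answer: 4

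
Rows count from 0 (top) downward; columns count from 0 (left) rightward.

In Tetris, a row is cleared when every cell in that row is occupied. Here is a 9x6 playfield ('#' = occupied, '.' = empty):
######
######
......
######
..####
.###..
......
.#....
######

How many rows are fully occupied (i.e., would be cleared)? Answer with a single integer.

Answer: 4

Derivation:
Check each row:
  row 0: 0 empty cells -> FULL (clear)
  row 1: 0 empty cells -> FULL (clear)
  row 2: 6 empty cells -> not full
  row 3: 0 empty cells -> FULL (clear)
  row 4: 2 empty cells -> not full
  row 5: 3 empty cells -> not full
  row 6: 6 empty cells -> not full
  row 7: 5 empty cells -> not full
  row 8: 0 empty cells -> FULL (clear)
Total rows cleared: 4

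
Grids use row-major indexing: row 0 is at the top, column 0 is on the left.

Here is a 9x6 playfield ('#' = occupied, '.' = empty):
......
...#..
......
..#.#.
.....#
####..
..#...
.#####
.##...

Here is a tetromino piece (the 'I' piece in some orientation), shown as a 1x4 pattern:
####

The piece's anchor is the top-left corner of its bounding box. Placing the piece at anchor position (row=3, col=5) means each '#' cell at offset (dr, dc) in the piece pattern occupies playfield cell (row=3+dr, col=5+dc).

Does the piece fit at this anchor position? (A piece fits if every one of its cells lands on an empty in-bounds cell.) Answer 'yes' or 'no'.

Answer: no

Derivation:
Check each piece cell at anchor (3, 5):
  offset (0,0) -> (3,5): empty -> OK
  offset (0,1) -> (3,6): out of bounds -> FAIL
  offset (0,2) -> (3,7): out of bounds -> FAIL
  offset (0,3) -> (3,8): out of bounds -> FAIL
All cells valid: no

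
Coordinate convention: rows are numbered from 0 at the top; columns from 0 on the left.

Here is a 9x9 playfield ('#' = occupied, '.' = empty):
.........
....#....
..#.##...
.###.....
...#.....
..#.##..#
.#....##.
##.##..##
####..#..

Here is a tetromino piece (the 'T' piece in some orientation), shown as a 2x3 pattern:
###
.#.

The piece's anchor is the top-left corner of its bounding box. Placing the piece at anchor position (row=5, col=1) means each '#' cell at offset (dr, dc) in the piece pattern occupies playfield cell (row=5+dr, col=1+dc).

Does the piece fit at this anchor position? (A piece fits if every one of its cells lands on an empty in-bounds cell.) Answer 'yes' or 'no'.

Answer: no

Derivation:
Check each piece cell at anchor (5, 1):
  offset (0,0) -> (5,1): empty -> OK
  offset (0,1) -> (5,2): occupied ('#') -> FAIL
  offset (0,2) -> (5,3): empty -> OK
  offset (1,1) -> (6,2): empty -> OK
All cells valid: no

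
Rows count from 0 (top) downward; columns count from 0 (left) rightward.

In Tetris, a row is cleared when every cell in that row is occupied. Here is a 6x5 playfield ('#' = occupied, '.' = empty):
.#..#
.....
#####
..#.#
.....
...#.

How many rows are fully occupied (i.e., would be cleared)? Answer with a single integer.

Check each row:
  row 0: 3 empty cells -> not full
  row 1: 5 empty cells -> not full
  row 2: 0 empty cells -> FULL (clear)
  row 3: 3 empty cells -> not full
  row 4: 5 empty cells -> not full
  row 5: 4 empty cells -> not full
Total rows cleared: 1

Answer: 1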